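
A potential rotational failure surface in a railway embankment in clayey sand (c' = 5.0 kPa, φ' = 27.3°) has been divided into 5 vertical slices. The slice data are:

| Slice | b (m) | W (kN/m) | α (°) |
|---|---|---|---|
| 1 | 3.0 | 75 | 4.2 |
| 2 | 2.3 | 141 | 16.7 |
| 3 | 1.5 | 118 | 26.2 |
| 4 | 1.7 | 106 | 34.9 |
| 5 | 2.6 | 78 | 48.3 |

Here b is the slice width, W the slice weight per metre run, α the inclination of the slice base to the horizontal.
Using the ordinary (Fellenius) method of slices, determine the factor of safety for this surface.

Ordinary method of slices: FS = Σ[c'·Δl_i + (W_i cosα_i)·tanφ'] / Σ W_i sinα_i, with Δl_i = b_i / cosα_i.
Slice 1: Δl = 3.0/cos4.2° = 3.008 m; N'_1 = 75·cos4.2° = 74.8; c'Δl = 15.04; W sinα = 5.5
Slice 2: Δl = 2.3/cos16.7° = 2.401 m; N'_2 = 141·cos16.7° = 135.1; c'Δl = 12.01; W sinα = 40.5
Slice 3: Δl = 1.5/cos26.2° = 1.672 m; N'_3 = 118·cos26.2° = 105.9; c'Δl = 8.36; W sinα = 52.1
Slice 4: Δl = 1.7/cos34.9° = 2.073 m; N'_4 = 106·cos34.9° = 86.9; c'Δl = 10.36; W sinα = 60.6
Slice 5: Δl = 2.6/cos48.3° = 3.908 m; N'_5 = 78·cos48.3° = 51.9; c'Δl = 19.54; W sinα = 58.2
Σc'Δl = 65.3 kN/m; ΣN' = 454.6 kN/m; ΣW sinα = 217.0 kN/m
Resisting = 65.3 + 454.6·tan27.3° = 65.3 + 234.6 = 299.9 kN/m
FS = 299.9 / 217.0 = 1.382

FS = 1.38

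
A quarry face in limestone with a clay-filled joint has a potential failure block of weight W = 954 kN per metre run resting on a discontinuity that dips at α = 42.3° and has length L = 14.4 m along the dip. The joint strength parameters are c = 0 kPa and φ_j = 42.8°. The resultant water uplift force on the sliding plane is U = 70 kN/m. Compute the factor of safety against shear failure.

FS = 0.92

Resolving the block weight along and normal to the plane and applying the Mohr–Coulomb strength on the joint:
N' = W cosα − U = 954·cos42.3° − 70 = 635.6 kN/m
Driving force T = W sinα = 954·sin42.3° = 642.1 kN/m
Resisting force R = c·L + N'·tanφ_j = 0·14.4 + 635.6·tan42.8° = 0.0 + 588.6 = 588.6 kN/m
FS = R / T = 588.6 / 642.1 = 0.917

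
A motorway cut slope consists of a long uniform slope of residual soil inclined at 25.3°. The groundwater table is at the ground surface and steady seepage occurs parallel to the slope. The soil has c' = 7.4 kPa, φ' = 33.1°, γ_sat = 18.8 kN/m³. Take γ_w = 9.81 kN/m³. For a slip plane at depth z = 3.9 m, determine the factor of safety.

With seepage parallel to the slope and the water table at the surface, the effective normal stress on the slip plane uses the buoyant unit weight γ' = γ_sat − γ_w while the driving shear stress uses γ_sat:
FS = [c' + γ' z cos²β tanφ'] / [γ_sat z sinβ cosβ]
γ' = 18.8 − 9.81 = 8.99 kN/m³
Numerator = 7.4 + 8.99·3.9·cos²25.3°·tan33.1° = 7.4 + 8.99·3.9·0.8174·0.6519 = 26.082 kPa
Denominator = 18.8·3.9·sin25.3°·cos25.3° = 18.8·3.9·0.4274·0.9041 = 28.328 kPa
FS = 26.082 / 28.328 = 0.921

FS = 0.92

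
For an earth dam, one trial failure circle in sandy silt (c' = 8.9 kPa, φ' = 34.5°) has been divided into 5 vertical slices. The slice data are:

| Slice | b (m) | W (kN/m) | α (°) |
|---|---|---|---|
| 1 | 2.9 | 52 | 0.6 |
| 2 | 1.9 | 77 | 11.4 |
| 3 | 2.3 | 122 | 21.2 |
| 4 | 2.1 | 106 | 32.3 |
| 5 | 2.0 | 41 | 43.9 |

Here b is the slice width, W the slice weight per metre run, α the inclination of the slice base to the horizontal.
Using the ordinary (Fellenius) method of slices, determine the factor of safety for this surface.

Ordinary method of slices: FS = Σ[c'·Δl_i + (W_i cosα_i)·tanφ'] / Σ W_i sinα_i, with Δl_i = b_i / cosα_i.
Slice 1: Δl = 2.9/cos0.6° = 2.900 m; N'_1 = 52·cos0.6° = 52.0; c'Δl = 25.81; W sinα = 0.5
Slice 2: Δl = 1.9/cos11.4° = 1.938 m; N'_2 = 77·cos11.4° = 75.5; c'Δl = 17.25; W sinα = 15.2
Slice 3: Δl = 2.3/cos21.2° = 2.467 m; N'_3 = 122·cos21.2° = 113.7; c'Δl = 21.96; W sinα = 44.1
Slice 4: Δl = 2.1/cos32.3° = 2.484 m; N'_4 = 106·cos32.3° = 89.6; c'Δl = 22.11; W sinα = 56.6
Slice 5: Δl = 2.0/cos43.9° = 2.776 m; N'_5 = 41·cos43.9° = 29.5; c'Δl = 24.70; W sinα = 28.4
Σc'Δl = 111.8 kN/m; ΣN' = 360.4 kN/m; ΣW sinα = 145.0 kN/m
Resisting = 111.8 + 360.4·tan34.5° = 111.8 + 247.7 = 359.5 kN/m
FS = 359.5 / 145.0 = 2.480

FS = 2.48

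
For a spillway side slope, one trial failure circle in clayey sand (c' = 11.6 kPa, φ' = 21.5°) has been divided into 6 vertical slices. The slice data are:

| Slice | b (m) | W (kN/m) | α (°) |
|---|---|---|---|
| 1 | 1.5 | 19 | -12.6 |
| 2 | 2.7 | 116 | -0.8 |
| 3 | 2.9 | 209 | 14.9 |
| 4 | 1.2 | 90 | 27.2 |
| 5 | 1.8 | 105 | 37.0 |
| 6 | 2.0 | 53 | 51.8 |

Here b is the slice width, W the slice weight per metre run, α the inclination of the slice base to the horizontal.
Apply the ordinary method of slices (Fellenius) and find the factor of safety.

FS = 1.92

Ordinary method of slices: FS = Σ[c'·Δl_i + (W_i cosα_i)·tanφ'] / Σ W_i sinα_i, with Δl_i = b_i / cosα_i.
Slice 1: Δl = 1.5/cos(-12.6°) = 1.537 m; N'_1 = 19·cos(-12.6°) = 18.5; c'Δl = 17.83; W sinα = -4.1
Slice 2: Δl = 2.7/cos(-0.8°) = 2.700 m; N'_2 = 116·cos(-0.8°) = 116.0; c'Δl = 31.32; W sinα = -1.6
Slice 3: Δl = 2.9/cos14.9° = 3.001 m; N'_3 = 209·cos14.9° = 202.0; c'Δl = 34.81; W sinα = 53.7
Slice 4: Δl = 1.2/cos27.2° = 1.349 m; N'_4 = 90·cos27.2° = 80.0; c'Δl = 15.65; W sinα = 41.1
Slice 5: Δl = 1.8/cos37.0° = 2.254 m; N'_5 = 105·cos37.0° = 83.9; c'Δl = 26.14; W sinα = 63.2
Slice 6: Δl = 2.0/cos51.8° = 3.234 m; N'_6 = 53·cos51.8° = 32.8; c'Δl = 37.52; W sinα = 41.7
Σc'Δl = 163.3 kN/m; ΣN' = 533.2 kN/m; ΣW sinα = 194.0 kN/m
Resisting = 163.3 + 533.2·tan21.5° = 163.3 + 210.0 = 373.3 kN/m
FS = 373.3 / 194.0 = 1.925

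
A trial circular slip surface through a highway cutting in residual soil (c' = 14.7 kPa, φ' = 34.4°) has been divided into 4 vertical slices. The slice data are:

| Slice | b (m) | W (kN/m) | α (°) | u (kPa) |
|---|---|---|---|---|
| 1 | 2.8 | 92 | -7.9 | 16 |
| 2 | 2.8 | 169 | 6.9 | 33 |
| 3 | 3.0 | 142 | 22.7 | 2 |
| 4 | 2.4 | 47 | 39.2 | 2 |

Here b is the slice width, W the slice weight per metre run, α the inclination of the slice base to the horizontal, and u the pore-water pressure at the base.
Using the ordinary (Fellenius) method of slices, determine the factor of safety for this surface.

Ordinary method of slices: FS = Σ[c'·Δl_i + (W_i cosα_i − u_i·Δl_i)·tanφ'] / Σ W_i sinα_i, with Δl_i = b_i / cosα_i.
Slice 1: Δl = 2.8/cos(-7.9°) = 2.827 m; N'_1 = 92·cos(-7.9°) − 16·2.827 = 45.9; c'Δl = 41.55; W sinα = -12.6
Slice 2: Δl = 2.8/cos6.9° = 2.820 m; N'_2 = 169·cos6.9° − 33·2.820 = 74.7; c'Δl = 41.46; W sinα = 20.3
Slice 3: Δl = 3.0/cos22.7° = 3.252 m; N'_3 = 142·cos22.7° − 2·3.252 = 124.5; c'Δl = 47.80; W sinα = 54.8
Slice 4: Δl = 2.4/cos39.2° = 3.097 m; N'_4 = 47·cos39.2° − 2·3.097 = 30.2; c'Δl = 45.53; W sinα = 29.7
Σc'Δl = 176.3 kN/m; ΣN' = 275.3 kN/m; ΣW sinα = 92.2 kN/m
Resisting = 176.3 + 275.3·tan34.4° = 176.3 + 188.5 = 364.9 kN/m
FS = 364.9 / 92.2 = 3.959

FS = 3.96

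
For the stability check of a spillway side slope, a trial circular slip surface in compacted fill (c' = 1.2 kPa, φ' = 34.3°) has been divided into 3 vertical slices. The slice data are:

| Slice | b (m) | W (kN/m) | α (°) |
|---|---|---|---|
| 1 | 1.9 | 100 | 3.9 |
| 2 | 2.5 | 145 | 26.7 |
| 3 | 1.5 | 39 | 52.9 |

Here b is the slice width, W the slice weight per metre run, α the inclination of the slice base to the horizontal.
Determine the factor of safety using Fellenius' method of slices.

Ordinary method of slices: FS = Σ[c'·Δl_i + (W_i cosα_i)·tanφ'] / Σ W_i sinα_i, with Δl_i = b_i / cosα_i.
Slice 1: Δl = 1.9/cos3.9° = 1.904 m; N'_1 = 100·cos3.9° = 99.8; c'Δl = 2.29; W sinα = 6.8
Slice 2: Δl = 2.5/cos26.7° = 2.798 m; N'_2 = 145·cos26.7° = 129.5; c'Δl = 3.36; W sinα = 65.2
Slice 3: Δl = 1.5/cos52.9° = 2.487 m; N'_3 = 39·cos52.9° = 23.5; c'Δl = 2.98; W sinα = 31.1
Σc'Δl = 8.6 kN/m; ΣN' = 252.8 kN/m; ΣW sinα = 103.1 kN/m
Resisting = 8.6 + 252.8·tan34.3° = 8.6 + 172.5 = 181.1 kN/m
FS = 181.1 / 103.1 = 1.757

FS = 1.76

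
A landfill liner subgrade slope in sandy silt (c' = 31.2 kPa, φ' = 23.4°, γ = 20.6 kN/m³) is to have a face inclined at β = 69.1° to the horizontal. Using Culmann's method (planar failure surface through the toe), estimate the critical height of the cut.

Culmann's analysis gives the critical failure plane at α_cr = (β + φ')/2 = (69.1 + 23.4)/2 = 46.2°, and the critical height
H_c = (4c'/γ) · sinβ cosφ' / [1 − cos(β − φ')]
    = (4·31.2/20.6) · sin69.1°·cos23.4° / [1 − cos(45.7°)]
    = 6.058 · 0.9342·0.9178 / [1 − 0.6984]
    = 6.058 · 0.8574 / 0.3016
    = 17.22 m

H_c = 17.22 m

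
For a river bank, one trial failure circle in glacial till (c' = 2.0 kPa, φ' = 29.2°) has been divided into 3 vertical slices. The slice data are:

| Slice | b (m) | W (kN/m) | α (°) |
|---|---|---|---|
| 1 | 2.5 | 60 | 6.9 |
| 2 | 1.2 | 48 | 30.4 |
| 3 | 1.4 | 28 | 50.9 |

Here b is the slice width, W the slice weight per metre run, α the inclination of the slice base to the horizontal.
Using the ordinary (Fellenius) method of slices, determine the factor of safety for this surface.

Ordinary method of slices: FS = Σ[c'·Δl_i + (W_i cosα_i)·tanφ'] / Σ W_i sinα_i, with Δl_i = b_i / cosα_i.
Slice 1: Δl = 2.5/cos6.9° = 2.518 m; N'_1 = 60·cos6.9° = 59.6; c'Δl = 5.04; W sinα = 7.2
Slice 2: Δl = 1.2/cos30.4° = 1.391 m; N'_2 = 48·cos30.4° = 41.4; c'Δl = 2.78; W sinα = 24.3
Slice 3: Δl = 1.4/cos50.9° = 2.220 m; N'_3 = 28·cos50.9° = 17.7; c'Δl = 4.44; W sinα = 21.7
Σc'Δl = 12.3 kN/m; ΣN' = 118.6 kN/m; ΣW sinα = 53.2 kN/m
Resisting = 12.3 + 118.6·tan29.2° = 12.3 + 66.3 = 78.6 kN/m
FS = 78.6 / 53.2 = 1.476

FS = 1.48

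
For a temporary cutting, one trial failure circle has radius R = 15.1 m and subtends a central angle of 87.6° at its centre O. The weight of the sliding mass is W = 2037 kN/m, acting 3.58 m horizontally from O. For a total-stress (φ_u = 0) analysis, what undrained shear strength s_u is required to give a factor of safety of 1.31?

s_u = 27.4 kPa

FS = s_u·L_a·R / (W·d), so s_u = FS·W·d / (L_a·R).
Arc length L_a = R·θ = 15.1·(87.6°·π/180) = 15.1·1.5289 = 23.09 m
s_u = 1.31·2037·3.58 / (23.09·15.1) = 9553.1 / 348.61 = 27.40 kPa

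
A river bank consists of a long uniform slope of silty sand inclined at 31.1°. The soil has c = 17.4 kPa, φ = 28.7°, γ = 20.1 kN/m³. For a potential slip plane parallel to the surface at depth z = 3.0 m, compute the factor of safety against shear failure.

FS = 1.56

For an infinite slope with a slip plane parallel to the surface (no pore pressure): FS = [c + γz cos²β tanφ] / [γz sinβ cosβ].
γz = 20.1·3.0 = 60.30 kN/m²
Numerator = 17.4 + 60.30·cos²31.1°·tan28.7° = 17.4 + 60.30·0.7332·0.5475 = 41.605 kPa
Denominator = 60.30·sin31.1°·cos31.1° = 60.30·0.5165·0.8563 = 26.670 kPa
FS = 41.605 / 26.670 = 1.560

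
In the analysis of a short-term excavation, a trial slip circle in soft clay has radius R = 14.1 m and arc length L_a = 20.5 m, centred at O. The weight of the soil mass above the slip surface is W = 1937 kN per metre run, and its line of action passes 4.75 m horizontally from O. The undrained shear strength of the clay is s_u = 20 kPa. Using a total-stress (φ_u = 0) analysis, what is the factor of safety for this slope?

FS = 0.63

Taking moments about the centre O, the resisting moment is provided by the undrained shear strength acting along the arc:
M_R = s_u·L_a·R = 20·20.50·14.1 = 5781.0 kN·m/m
M_D = W·d = 1937·4.75 = 9200.8 kN·m/m
FS = M_R / M_D = 5781.0 / 9200.8 = 0.628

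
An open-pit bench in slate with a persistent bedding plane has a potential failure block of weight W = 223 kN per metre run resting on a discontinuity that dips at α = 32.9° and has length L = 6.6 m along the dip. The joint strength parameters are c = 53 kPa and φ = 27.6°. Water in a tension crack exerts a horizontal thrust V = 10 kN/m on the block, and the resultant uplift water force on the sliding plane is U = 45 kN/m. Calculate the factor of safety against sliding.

Resolving the block weight along and normal to the plane and applying the Mohr–Coulomb strength on the joint:
N' = W cosα − U − V sinα = 223·cos32.9° − 45 − 10·sin32.9° = 136.8 kN/m
Driving force T = W sinα + V cosα = 223·sin32.9° + 10·cos32.9° = 129.5 kN/m
Resisting force R = c·L + N'·tanφ = 53·6.6 + 136.8·tan27.6° = 349.8 + 71.5 = 421.3 kN/m
FS = R / T = 421.3 / 129.5 = 3.253

FS = 3.25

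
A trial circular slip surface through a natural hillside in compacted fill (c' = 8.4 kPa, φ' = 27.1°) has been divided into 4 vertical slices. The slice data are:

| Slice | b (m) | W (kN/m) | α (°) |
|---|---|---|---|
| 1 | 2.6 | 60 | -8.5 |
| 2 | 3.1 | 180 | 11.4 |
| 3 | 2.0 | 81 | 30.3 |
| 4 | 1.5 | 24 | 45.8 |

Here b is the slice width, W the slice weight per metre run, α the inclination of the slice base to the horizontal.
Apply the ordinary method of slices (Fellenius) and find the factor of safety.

FS = 2.96

Ordinary method of slices: FS = Σ[c'·Δl_i + (W_i cosα_i)·tanφ'] / Σ W_i sinα_i, with Δl_i = b_i / cosα_i.
Slice 1: Δl = 2.6/cos(-8.5°) = 2.629 m; N'_1 = 60·cos(-8.5°) = 59.3; c'Δl = 22.08; W sinα = -8.9
Slice 2: Δl = 3.1/cos11.4° = 3.162 m; N'_2 = 180·cos11.4° = 176.4; c'Δl = 26.56; W sinα = 35.6
Slice 3: Δl = 2.0/cos30.3° = 2.316 m; N'_3 = 81·cos30.3° = 69.9; c'Δl = 19.46; W sinα = 40.9
Slice 4: Δl = 1.5/cos45.8° = 2.152 m; N'_4 = 24·cos45.8° = 16.7; c'Δl = 18.07; W sinα = 17.2
Σc'Δl = 86.2 kN/m; ΣN' = 322.5 kN/m; ΣW sinα = 84.8 kN/m
Resisting = 86.2 + 322.5·tan27.1° = 86.2 + 165.0 = 251.2 kN/m
FS = 251.2 / 84.8 = 2.963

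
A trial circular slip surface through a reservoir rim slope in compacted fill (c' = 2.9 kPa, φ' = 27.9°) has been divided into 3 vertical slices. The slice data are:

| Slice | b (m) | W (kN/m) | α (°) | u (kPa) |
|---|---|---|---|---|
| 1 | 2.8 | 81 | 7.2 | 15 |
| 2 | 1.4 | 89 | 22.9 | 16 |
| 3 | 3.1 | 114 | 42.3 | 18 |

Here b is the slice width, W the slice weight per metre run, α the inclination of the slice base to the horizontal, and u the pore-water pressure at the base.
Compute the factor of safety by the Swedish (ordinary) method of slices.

Ordinary method of slices: FS = Σ[c'·Δl_i + (W_i cosα_i − u_i·Δl_i)·tanφ'] / Σ W_i sinα_i, with Δl_i = b_i / cosα_i.
Slice 1: Δl = 2.8/cos7.2° = 2.822 m; N'_1 = 81·cos7.2° − 15·2.822 = 38.0; c'Δl = 8.18; W sinα = 10.2
Slice 2: Δl = 1.4/cos22.9° = 1.520 m; N'_2 = 89·cos22.9° − 16·1.520 = 57.7; c'Δl = 4.41; W sinα = 34.6
Slice 3: Δl = 3.1/cos42.3° = 4.191 m; N'_3 = 114·cos42.3° − 18·4.191 = 8.9; c'Δl = 12.15; W sinα = 76.7
Σc'Δl = 24.7 kN/m; ΣN' = 104.6 kN/m; ΣW sinα = 121.5 kN/m
Resisting = 24.7 + 104.6·tan27.9° = 24.7 + 55.4 = 80.1 kN/m
FS = 80.1 / 121.5 = 0.659

FS = 0.66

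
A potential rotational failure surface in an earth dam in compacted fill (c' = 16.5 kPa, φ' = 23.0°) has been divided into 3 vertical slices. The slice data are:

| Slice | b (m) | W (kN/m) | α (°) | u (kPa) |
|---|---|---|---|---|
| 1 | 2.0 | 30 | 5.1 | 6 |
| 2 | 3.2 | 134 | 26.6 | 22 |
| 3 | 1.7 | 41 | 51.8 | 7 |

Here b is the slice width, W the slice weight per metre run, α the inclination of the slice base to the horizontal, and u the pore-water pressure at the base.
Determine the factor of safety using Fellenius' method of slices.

FS = 1.74

Ordinary method of slices: FS = Σ[c'·Δl_i + (W_i cosα_i − u_i·Δl_i)·tanφ'] / Σ W_i sinα_i, with Δl_i = b_i / cosα_i.
Slice 1: Δl = 2.0/cos5.1° = 2.008 m; N'_1 = 30·cos5.1° − 6·2.008 = 17.8; c'Δl = 33.13; W sinα = 2.7
Slice 2: Δl = 3.2/cos26.6° = 3.579 m; N'_2 = 134·cos26.6° − 22·3.579 = 41.1; c'Δl = 59.05; W sinα = 60.0
Slice 3: Δl = 1.7/cos51.8° = 2.749 m; N'_3 = 41·cos51.8° − 7·2.749 = 6.1; c'Δl = 45.36; W sinα = 32.2
Σc'Δl = 137.5 kN/m; ΣN' = 65.0 kN/m; ΣW sinα = 94.9 kN/m
Resisting = 137.5 + 65.0·tan23.0° = 137.5 + 27.6 = 165.1 kN/m
FS = 165.1 / 94.9 = 1.740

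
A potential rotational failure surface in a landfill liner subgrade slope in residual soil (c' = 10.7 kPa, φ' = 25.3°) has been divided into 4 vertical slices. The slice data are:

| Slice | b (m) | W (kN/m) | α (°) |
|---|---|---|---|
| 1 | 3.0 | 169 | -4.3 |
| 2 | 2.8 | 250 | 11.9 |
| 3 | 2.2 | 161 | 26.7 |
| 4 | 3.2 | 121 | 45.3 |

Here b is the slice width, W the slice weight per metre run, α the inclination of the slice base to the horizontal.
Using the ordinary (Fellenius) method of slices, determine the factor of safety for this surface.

FS = 2.24

Ordinary method of slices: FS = Σ[c'·Δl_i + (W_i cosα_i)·tanφ'] / Σ W_i sinα_i, with Δl_i = b_i / cosα_i.
Slice 1: Δl = 3.0/cos(-4.3°) = 3.008 m; N'_1 = 169·cos(-4.3°) = 168.5; c'Δl = 32.19; W sinα = -12.7
Slice 2: Δl = 2.8/cos11.9° = 2.861 m; N'_2 = 250·cos11.9° = 244.6; c'Δl = 30.62; W sinα = 51.6
Slice 3: Δl = 2.2/cos26.7° = 2.463 m; N'_3 = 161·cos26.7° = 143.8; c'Δl = 26.35; W sinα = 72.3
Slice 4: Δl = 3.2/cos45.3° = 4.549 m; N'_4 = 121·cos45.3° = 85.1; c'Δl = 48.68; W sinα = 86.0
Σc'Δl = 137.8 kN/m; ΣN' = 642.1 kN/m; ΣW sinα = 197.2 kN/m
Resisting = 137.8 + 642.1·tan25.3° = 137.8 + 303.5 = 441.4 kN/m
FS = 441.4 / 197.2 = 2.238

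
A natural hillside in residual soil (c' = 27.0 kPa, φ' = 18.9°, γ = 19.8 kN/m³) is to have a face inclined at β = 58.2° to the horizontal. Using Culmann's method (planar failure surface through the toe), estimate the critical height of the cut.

H_c = 19.39 m

Culmann's analysis gives the critical failure plane at α_cr = (β + φ')/2 = (58.2 + 18.9)/2 = 38.5°, and the critical height
H_c = (4c'/γ) · sinβ cosφ' / [1 − cos(β − φ')]
    = (4·27.0/19.8) · sin58.2°·cos18.9° / [1 − cos(39.3°)]
    = 5.455 · 0.8499·0.9461 / [1 − 0.7738]
    = 5.455 · 0.8041 / 0.2262
    = 19.39 m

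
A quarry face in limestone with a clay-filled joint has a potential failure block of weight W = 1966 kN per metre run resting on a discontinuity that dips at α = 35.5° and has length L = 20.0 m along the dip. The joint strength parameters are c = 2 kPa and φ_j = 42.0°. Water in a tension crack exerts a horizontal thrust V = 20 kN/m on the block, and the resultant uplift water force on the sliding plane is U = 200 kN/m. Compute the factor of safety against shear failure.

FS = 1.11

Resolving the block weight along and normal to the plane and applying the Mohr–Coulomb strength on the joint:
N' = W cosα − U − V sinα = 1966·cos35.5° − 200 − 20·sin35.5° = 1388.9 kN/m
Driving force T = W sinα + V cosα = 1966·sin35.5° + 20·cos35.5° = 1157.9 kN/m
Resisting force R = c·L + N'·tanφ_j = 2·20.0 + 1388.9·tan42.0° = 40.0 + 1250.6 = 1290.6 kN/m
FS = R / T = 1290.6 / 1157.9 = 1.115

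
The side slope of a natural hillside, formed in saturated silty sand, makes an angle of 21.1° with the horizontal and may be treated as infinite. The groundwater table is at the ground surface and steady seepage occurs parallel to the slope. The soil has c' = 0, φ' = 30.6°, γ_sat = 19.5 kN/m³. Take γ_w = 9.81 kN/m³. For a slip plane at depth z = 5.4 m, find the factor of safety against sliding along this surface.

With seepage parallel to the slope and the water table at the surface, the effective normal stress on the slip plane uses the buoyant unit weight γ' = γ_sat − γ_w while the driving shear stress uses γ_sat:
FS = [c' + γ' z cos²β tanφ'] / [γ_sat z sinβ cosβ]
(For c' = 0 this reduces to FS = (γ'/γ_sat)·tanφ'/tanβ.)
γ' = 19.5 − 9.81 = 9.69 kN/m³
Numerator = 0.0 + 9.69·5.4·cos²21.1°·tan30.6° = 0.0 + 9.69·5.4·0.8704·0.5914 = 26.935 kPa
Denominator = 19.5·5.4·sin21.1°·cos21.1° = 19.5·5.4·0.3600·0.9330 = 35.366 kPa
FS = 26.935 / 35.366 = 0.762

FS = 0.76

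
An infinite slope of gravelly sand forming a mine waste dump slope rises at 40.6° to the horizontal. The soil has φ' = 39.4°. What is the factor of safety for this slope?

FS = 0.96

For a dry cohesionless infinite slope the factor of safety is FS = tanφ' / tanβ.
FS = tan39.4° / tan40.6° = 0.8214 / 0.8571 = 0.958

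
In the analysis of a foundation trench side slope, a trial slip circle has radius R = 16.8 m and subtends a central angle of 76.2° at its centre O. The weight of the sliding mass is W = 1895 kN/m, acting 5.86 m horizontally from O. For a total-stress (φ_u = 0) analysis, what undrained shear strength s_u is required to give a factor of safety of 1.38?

s_u = 40.8 kPa

FS = s_u·L_a·R / (W·d), so s_u = FS·W·d / (L_a·R).
Arc length L_a = R·θ = 16.8·(76.2°·π/180) = 16.8·1.3299 = 22.34 m
s_u = 1.38·1895·5.86 / (22.34·16.8) = 15324.5 / 375.36 = 40.83 kPa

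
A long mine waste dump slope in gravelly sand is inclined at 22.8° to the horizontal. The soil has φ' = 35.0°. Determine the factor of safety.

For a dry cohesionless infinite slope the factor of safety is FS = tanφ' / tanβ.
FS = tan35.0° / tan22.8° = 0.7002 / 0.4204 = 1.666

FS = 1.67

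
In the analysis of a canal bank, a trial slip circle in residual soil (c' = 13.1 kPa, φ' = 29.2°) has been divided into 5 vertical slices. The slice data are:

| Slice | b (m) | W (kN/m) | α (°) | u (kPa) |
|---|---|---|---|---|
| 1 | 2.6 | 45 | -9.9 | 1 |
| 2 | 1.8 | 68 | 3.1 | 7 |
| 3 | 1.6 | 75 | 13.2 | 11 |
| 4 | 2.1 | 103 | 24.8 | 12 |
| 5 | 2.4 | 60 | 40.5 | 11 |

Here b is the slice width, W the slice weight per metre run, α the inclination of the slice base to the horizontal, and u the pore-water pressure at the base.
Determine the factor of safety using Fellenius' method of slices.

Ordinary method of slices: FS = Σ[c'·Δl_i + (W_i cosα_i − u_i·Δl_i)·tanφ'] / Σ W_i sinα_i, with Δl_i = b_i / cosα_i.
Slice 1: Δl = 2.6/cos(-9.9°) = 2.639 m; N'_1 = 45·cos(-9.9°) − 1·2.639 = 41.7; c'Δl = 34.57; W sinα = -7.7
Slice 2: Δl = 1.8/cos3.1° = 1.803 m; N'_2 = 68·cos3.1° − 7·1.803 = 55.3; c'Δl = 23.61; W sinα = 3.7
Slice 3: Δl = 1.6/cos13.2° = 1.643 m; N'_3 = 75·cos13.2° − 11·1.643 = 54.9; c'Δl = 21.53; W sinα = 17.1
Slice 4: Δl = 2.1/cos24.8° = 2.313 m; N'_4 = 103·cos24.8° − 12·2.313 = 65.7; c'Δl = 30.30; W sinα = 43.2
Slice 5: Δl = 2.4/cos40.5° = 3.156 m; N'_5 = 60·cos40.5° − 11·3.156 = 10.9; c'Δl = 41.35; W sinα = 39.0
Σc'Δl = 151.4 kN/m; ΣN' = 228.6 kN/m; ΣW sinα = 95.2 kN/m
Resisting = 151.4 + 228.6·tan29.2° = 151.4 + 127.7 = 279.1 kN/m
FS = 279.1 / 95.2 = 2.931

FS = 2.93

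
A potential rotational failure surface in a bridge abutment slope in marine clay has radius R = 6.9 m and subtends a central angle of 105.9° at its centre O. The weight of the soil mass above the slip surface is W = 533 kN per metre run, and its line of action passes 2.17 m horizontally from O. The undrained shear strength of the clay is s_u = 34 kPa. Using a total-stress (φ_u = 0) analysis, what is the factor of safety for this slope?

Taking moments about the centre O, the resisting moment is provided by the undrained shear strength acting along the arc:
Arc length L_a = R·θ = 6.9·(105.9°·π/180) = 6.9·1.8483 = 12.75 m
M_R = s_u·L_a·R = 34·12.75·6.9 = 2991.9 kN·m/m
M_D = W·d = 533·2.17 = 1156.6 kN·m/m
FS = M_R / M_D = 2991.9 / 1156.6 = 2.587

FS = 2.59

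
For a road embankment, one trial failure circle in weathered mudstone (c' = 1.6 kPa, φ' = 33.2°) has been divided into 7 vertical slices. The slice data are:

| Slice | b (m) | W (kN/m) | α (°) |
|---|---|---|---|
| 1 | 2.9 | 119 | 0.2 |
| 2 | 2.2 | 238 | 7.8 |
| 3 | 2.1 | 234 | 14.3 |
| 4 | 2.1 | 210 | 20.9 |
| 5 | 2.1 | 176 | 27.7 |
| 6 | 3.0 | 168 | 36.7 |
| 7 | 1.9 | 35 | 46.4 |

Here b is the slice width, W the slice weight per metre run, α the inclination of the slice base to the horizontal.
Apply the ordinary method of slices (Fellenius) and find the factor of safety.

Ordinary method of slices: FS = Σ[c'·Δl_i + (W_i cosα_i)·tanφ'] / Σ W_i sinα_i, with Δl_i = b_i / cosα_i.
Slice 1: Δl = 2.9/cos0.2° = 2.900 m; N'_1 = 119·cos0.2° = 119.0; c'Δl = 4.64; W sinα = 0.4
Slice 2: Δl = 2.2/cos7.8° = 2.221 m; N'_2 = 238·cos7.8° = 235.8; c'Δl = 3.55; W sinα = 32.3
Slice 3: Δl = 2.1/cos14.3° = 2.167 m; N'_3 = 234·cos14.3° = 226.7; c'Δl = 3.47; W sinα = 57.8
Slice 4: Δl = 2.1/cos20.9° = 2.248 m; N'_4 = 210·cos20.9° = 196.2; c'Δl = 3.60; W sinα = 74.9
Slice 5: Δl = 2.1/cos27.7° = 2.372 m; N'_5 = 176·cos27.7° = 155.8; c'Δl = 3.79; W sinα = 81.8
Slice 6: Δl = 3.0/cos36.7° = 3.742 m; N'_6 = 168·cos36.7° = 134.7; c'Δl = 5.99; W sinα = 100.4
Slice 7: Δl = 1.9/cos46.4° = 2.755 m; N'_7 = 35·cos46.4° = 24.1; c'Δl = 4.41; W sinα = 25.3
Σc'Δl = 29.4 kN/m; ΣN' = 1092.4 kN/m; ΣW sinα = 373.0 kN/m
Resisting = 29.4 + 1092.4·tan33.2° = 29.4 + 714.8 = 744.3 kN/m
FS = 744.3 / 373.0 = 1.995

FS = 2.00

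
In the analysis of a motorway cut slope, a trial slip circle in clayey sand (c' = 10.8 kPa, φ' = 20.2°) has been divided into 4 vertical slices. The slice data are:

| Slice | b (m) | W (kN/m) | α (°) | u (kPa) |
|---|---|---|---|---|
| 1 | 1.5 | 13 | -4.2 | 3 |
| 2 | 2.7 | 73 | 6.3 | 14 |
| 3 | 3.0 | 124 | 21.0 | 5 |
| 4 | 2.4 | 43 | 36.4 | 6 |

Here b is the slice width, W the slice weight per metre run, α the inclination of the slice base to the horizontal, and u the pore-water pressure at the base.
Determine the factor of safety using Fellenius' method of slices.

FS = 2.22

Ordinary method of slices: FS = Σ[c'·Δl_i + (W_i cosα_i − u_i·Δl_i)·tanφ'] / Σ W_i sinα_i, with Δl_i = b_i / cosα_i.
Slice 1: Δl = 1.5/cos(-4.2°) = 1.504 m; N'_1 = 13·cos(-4.2°) − 3·1.504 = 8.5; c'Δl = 16.24; W sinα = -1.0
Slice 2: Δl = 2.7/cos6.3° = 2.716 m; N'_2 = 73·cos6.3° − 14·2.716 = 34.5; c'Δl = 29.34; W sinα = 8.0
Slice 3: Δl = 3.0/cos21.0° = 3.213 m; N'_3 = 124·cos21.0° − 5·3.213 = 99.7; c'Δl = 34.71; W sinα = 44.4
Slice 4: Δl = 2.4/cos36.4° = 2.982 m; N'_4 = 43·cos36.4° − 6·2.982 = 16.7; c'Δl = 32.20; W sinα = 25.5
Σc'Δl = 112.5 kN/m; ΣN' = 159.4 kN/m; ΣW sinα = 77.0 kN/m
Resisting = 112.5 + 159.4·tan20.2° = 112.5 + 58.6 = 171.1 kN/m
FS = 171.1 / 77.0 = 2.222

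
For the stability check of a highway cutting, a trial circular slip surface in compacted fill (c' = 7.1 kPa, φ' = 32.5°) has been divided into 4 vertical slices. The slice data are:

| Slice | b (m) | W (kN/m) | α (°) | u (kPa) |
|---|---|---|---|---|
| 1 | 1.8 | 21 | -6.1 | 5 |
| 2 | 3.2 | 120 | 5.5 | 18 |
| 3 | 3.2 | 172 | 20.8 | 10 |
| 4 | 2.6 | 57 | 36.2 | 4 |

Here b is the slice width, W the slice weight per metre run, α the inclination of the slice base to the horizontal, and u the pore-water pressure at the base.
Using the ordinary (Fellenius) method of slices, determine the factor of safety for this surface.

Ordinary method of slices: FS = Σ[c'·Δl_i + (W_i cosα_i − u_i·Δl_i)·tanφ'] / Σ W_i sinα_i, with Δl_i = b_i / cosα_i.
Slice 1: Δl = 1.8/cos(-6.1°) = 1.810 m; N'_1 = 21·cos(-6.1°) − 5·1.810 = 11.8; c'Δl = 12.85; W sinα = -2.2
Slice 2: Δl = 3.2/cos5.5° = 3.215 m; N'_2 = 120·cos5.5° − 18·3.215 = 61.6; c'Δl = 22.83; W sinα = 11.5
Slice 3: Δl = 3.2/cos20.8° = 3.423 m; N'_3 = 172·cos20.8° − 10·3.423 = 126.6; c'Δl = 24.30; W sinα = 61.1
Slice 4: Δl = 2.6/cos36.2° = 3.222 m; N'_4 = 57·cos36.2° − 4·3.222 = 33.1; c'Δl = 22.88; W sinα = 33.7
Σc'Δl = 82.9 kN/m; ΣN' = 233.1 kN/m; ΣW sinα = 104.0 kN/m
Resisting = 82.9 + 233.1·tan32.5° = 82.9 + 148.5 = 231.3 kN/m
FS = 231.3 / 104.0 = 2.224

FS = 2.22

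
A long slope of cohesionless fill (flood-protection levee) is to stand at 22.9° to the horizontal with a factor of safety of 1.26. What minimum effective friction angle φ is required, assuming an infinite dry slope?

FS = tanφ/tanβ ⇒ tanφ = FS · tanβ = 1.26 · tan22.9° = 0.5322
φ = arctan(0.5322) = 28.02°

φ = 28.0°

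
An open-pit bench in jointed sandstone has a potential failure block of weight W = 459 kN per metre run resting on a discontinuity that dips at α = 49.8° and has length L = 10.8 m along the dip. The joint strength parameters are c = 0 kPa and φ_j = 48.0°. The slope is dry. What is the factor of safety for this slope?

Resolving the block weight along and normal to the plane and applying the Mohr–Coulomb strength on the joint:
N' = W cosα = 459·cos49.8° = 296.3 kN/m
Driving force T = W sinα = 459·sin49.8° = 350.6 kN/m
Resisting force R = c·L + N'·tanφ_j = 0·10.8 + 296.3·tan48.0° = 0.0 + 329.0 = 329.0 kN/m
FS = R / T = 329.0 / 350.6 = 0.939

FS = 0.94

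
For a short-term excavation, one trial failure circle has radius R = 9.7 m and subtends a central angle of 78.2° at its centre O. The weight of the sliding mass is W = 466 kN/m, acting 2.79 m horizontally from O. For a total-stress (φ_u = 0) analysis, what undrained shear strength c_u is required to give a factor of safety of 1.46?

c_u = 14.8 kPa

FS = c_u·L_a·R / (W·d), so c_u = FS·W·d / (L_a·R).
Arc length L_a = R·θ = 9.7·(78.2°·π/180) = 9.7·1.3648 = 13.24 m
c_u = 1.46·466·2.79 / (13.24·9.7) = 1898.2 / 128.42 = 14.78 kPa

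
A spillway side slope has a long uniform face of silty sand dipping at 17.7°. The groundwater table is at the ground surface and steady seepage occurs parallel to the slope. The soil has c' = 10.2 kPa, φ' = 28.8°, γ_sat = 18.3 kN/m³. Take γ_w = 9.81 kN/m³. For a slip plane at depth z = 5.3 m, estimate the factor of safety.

With seepage parallel to the slope and the water table at the surface, the effective normal stress on the slip plane uses the buoyant unit weight γ' = γ_sat − γ_w while the driving shear stress uses γ_sat:
FS = [c' + γ' z cos²β tanφ'] / [γ_sat z sinβ cosβ]
γ' = 18.3 − 9.81 = 8.49 kN/m³
Numerator = 10.2 + 8.49·5.3·cos²17.7°·tan28.8° = 10.2 + 8.49·5.3·0.9076·0.5498 = 32.651 kPa
Denominator = 18.3·5.3·sin17.7°·cos17.7° = 18.3·5.3·0.3040·0.9527 = 28.092 kPa
FS = 32.651 / 28.092 = 1.162

FS = 1.16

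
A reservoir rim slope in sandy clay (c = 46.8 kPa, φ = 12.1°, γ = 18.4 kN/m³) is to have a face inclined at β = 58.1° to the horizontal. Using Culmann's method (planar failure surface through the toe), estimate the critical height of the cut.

Culmann's analysis gives the critical failure plane at α_cr = (β + φ)/2 = (58.1 + 12.1)/2 = 35.1°, and the critical height
H_c = (4c/γ) · sinβ cosφ / [1 − cos(β − φ)]
    = (4·46.8/18.4) · sin58.1°·cos12.1° / [1 − cos(46.0°)]
    = 10.174 · 0.8490·0.9778 / [1 − 0.6947]
    = 10.174 · 0.8301 / 0.3053
    = 27.66 m

H_c = 27.66 m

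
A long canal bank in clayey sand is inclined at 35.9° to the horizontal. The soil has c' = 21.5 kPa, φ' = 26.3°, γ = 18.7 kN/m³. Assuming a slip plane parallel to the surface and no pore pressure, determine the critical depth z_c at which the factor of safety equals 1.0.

Setting FS = 1.00 in FS = [c' + γz cos²β tanφ'] / [γz sinβ cosβ] and solving for z:
z = c' / [γ cosβ (FS·sinβ − cosβ·tanφ')]
  = 21.5 / [18.7·cos35.9°·(1.00·sin35.9° − cos35.9°·tan26.3°)]
  = 21.5 / [18.7·0.8100·(1.00·0.5864 − 0.8100·0.4942)]
  = 21.5 / 2.8179 = 7.630 m

z_c = 7.63 m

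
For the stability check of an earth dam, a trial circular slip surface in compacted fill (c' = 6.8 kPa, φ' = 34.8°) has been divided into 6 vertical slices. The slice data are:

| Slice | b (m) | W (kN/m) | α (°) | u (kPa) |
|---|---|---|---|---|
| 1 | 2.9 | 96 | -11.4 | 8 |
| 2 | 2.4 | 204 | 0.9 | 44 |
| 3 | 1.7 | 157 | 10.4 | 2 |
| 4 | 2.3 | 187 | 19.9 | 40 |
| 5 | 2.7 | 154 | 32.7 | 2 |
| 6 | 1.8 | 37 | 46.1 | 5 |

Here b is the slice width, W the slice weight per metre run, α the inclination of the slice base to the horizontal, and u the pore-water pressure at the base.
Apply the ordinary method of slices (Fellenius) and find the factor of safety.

FS = 2.55

Ordinary method of slices: FS = Σ[c'·Δl_i + (W_i cosα_i − u_i·Δl_i)·tanφ'] / Σ W_i sinα_i, with Δl_i = b_i / cosα_i.
Slice 1: Δl = 2.9/cos(-11.4°) = 2.958 m; N'_1 = 96·cos(-11.4°) − 8·2.958 = 70.4; c'Δl = 20.12; W sinα = -19.0
Slice 2: Δl = 2.4/cos0.9° = 2.400 m; N'_2 = 204·cos0.9° − 44·2.400 = 98.4; c'Δl = 16.32; W sinα = 3.2
Slice 3: Δl = 1.7/cos10.4° = 1.728 m; N'_3 = 157·cos10.4° − 2·1.728 = 151.0; c'Δl = 11.75; W sinα = 28.3
Slice 4: Δl = 2.3/cos19.9° = 2.446 m; N'_4 = 187·cos19.9° − 40·2.446 = 78.0; c'Δl = 16.63; W sinα = 63.7
Slice 5: Δl = 2.7/cos32.7° = 3.209 m; N'_5 = 154·cos32.7° − 2·3.209 = 123.2; c'Δl = 21.82; W sinα = 83.2
Slice 6: Δl = 1.8/cos46.1° = 2.596 m; N'_6 = 37·cos46.1° − 5·2.596 = 12.7; c'Δl = 17.65; W sinα = 26.7
Σc'Δl = 104.3 kN/m; ΣN' = 533.6 kN/m; ΣW sinα = 186.1 kN/m
Resisting = 104.3 + 533.6·tan34.8° = 104.3 + 370.9 = 475.2 kN/m
FS = 475.2 / 186.1 = 2.554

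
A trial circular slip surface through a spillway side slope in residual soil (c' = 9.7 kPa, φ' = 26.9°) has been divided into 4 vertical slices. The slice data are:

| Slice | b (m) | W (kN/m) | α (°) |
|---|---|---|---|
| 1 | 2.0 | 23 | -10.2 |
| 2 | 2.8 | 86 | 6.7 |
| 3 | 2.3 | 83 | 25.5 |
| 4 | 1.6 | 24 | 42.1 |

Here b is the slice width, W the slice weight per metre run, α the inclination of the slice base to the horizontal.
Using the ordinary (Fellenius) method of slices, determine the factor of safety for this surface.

FS = 3.37

Ordinary method of slices: FS = Σ[c'·Δl_i + (W_i cosα_i)·tanφ'] / Σ W_i sinα_i, with Δl_i = b_i / cosα_i.
Slice 1: Δl = 2.0/cos(-10.2°) = 2.032 m; N'_1 = 23·cos(-10.2°) = 22.6; c'Δl = 19.71; W sinα = -4.1
Slice 2: Δl = 2.8/cos6.7° = 2.819 m; N'_2 = 86·cos6.7° = 85.4; c'Δl = 27.35; W sinα = 10.0
Slice 3: Δl = 2.3/cos25.5° = 2.548 m; N'_3 = 83·cos25.5° = 74.9; c'Δl = 24.72; W sinα = 35.7
Slice 4: Δl = 1.6/cos42.1° = 2.156 m; N'_4 = 24·cos42.1° = 17.8; c'Δl = 20.92; W sinα = 16.1
Σc'Δl = 92.7 kN/m; ΣN' = 200.8 kN/m; ΣW sinα = 57.8 kN/m
Resisting = 92.7 + 200.8·tan26.9° = 92.7 + 101.9 = 194.6 kN/m
FS = 194.6 / 57.8 = 3.367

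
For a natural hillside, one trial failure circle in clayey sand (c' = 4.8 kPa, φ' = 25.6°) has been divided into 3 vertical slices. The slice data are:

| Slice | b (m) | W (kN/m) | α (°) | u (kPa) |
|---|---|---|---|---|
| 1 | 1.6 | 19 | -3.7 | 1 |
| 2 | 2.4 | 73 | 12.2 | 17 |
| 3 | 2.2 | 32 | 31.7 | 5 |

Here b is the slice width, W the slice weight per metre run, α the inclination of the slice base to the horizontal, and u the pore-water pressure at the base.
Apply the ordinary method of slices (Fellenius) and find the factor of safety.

FS = 1.97

Ordinary method of slices: FS = Σ[c'·Δl_i + (W_i cosα_i − u_i·Δl_i)·tanφ'] / Σ W_i sinα_i, with Δl_i = b_i / cosα_i.
Slice 1: Δl = 1.6/cos(-3.7°) = 1.603 m; N'_1 = 19·cos(-3.7°) − 1·1.603 = 17.4; c'Δl = 7.70; W sinα = -1.2
Slice 2: Δl = 2.4/cos12.2° = 2.455 m; N'_2 = 73·cos12.2° − 17·2.455 = 29.6; c'Δl = 11.79; W sinα = 15.4
Slice 3: Δl = 2.2/cos31.7° = 2.586 m; N'_3 = 32·cos31.7° − 5·2.586 = 14.3; c'Δl = 12.41; W sinα = 16.8
Σc'Δl = 31.9 kN/m; ΣN' = 61.3 kN/m; ΣW sinα = 31.0 kN/m
Resisting = 31.9 + 61.3·tan25.6° = 31.9 + 29.4 = 61.2 kN/m
FS = 61.2 / 31.0 = 1.975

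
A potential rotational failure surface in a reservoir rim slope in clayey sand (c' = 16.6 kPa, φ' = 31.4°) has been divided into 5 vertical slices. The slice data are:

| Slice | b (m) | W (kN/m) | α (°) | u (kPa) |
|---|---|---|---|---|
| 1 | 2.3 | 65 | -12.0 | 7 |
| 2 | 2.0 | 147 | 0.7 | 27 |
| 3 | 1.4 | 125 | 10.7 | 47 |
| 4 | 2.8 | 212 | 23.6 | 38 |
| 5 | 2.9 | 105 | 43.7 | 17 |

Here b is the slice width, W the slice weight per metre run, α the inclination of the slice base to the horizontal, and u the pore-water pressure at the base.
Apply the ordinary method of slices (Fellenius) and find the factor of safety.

FS = 2.28

Ordinary method of slices: FS = Σ[c'·Δl_i + (W_i cosα_i − u_i·Δl_i)·tanφ'] / Σ W_i sinα_i, with Δl_i = b_i / cosα_i.
Slice 1: Δl = 2.3/cos(-12.0°) = 2.351 m; N'_1 = 65·cos(-12.0°) − 7·2.351 = 47.1; c'Δl = 39.03; W sinα = -13.5
Slice 2: Δl = 2.0/cos0.7° = 2.000 m; N'_2 = 147·cos0.7° − 27·2.000 = 93.0; c'Δl = 33.20; W sinα = 1.8
Slice 3: Δl = 1.4/cos10.7° = 1.425 m; N'_3 = 125·cos10.7° − 47·1.425 = 55.9; c'Δl = 23.65; W sinα = 23.2
Slice 4: Δl = 2.8/cos23.6° = 3.056 m; N'_4 = 212·cos23.6° − 38·3.056 = 78.2; c'Δl = 50.72; W sinα = 84.9
Slice 5: Δl = 2.9/cos43.7° = 4.011 m; N'_5 = 105·cos43.7° − 17·4.011 = 7.7; c'Δl = 66.59; W sinα = 72.5
Σc'Δl = 213.2 kN/m; ΣN' = 281.8 kN/m; ΣW sinα = 168.9 kN/m
Resisting = 213.2 + 281.8·tan31.4° = 213.2 + 172.0 = 385.2 kN/m
FS = 385.2 / 168.9 = 2.281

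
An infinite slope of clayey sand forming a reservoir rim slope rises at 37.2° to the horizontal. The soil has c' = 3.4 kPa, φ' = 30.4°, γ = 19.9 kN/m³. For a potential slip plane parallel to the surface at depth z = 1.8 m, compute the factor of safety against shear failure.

For an infinite slope with a slip plane parallel to the surface (no pore pressure): FS = [c' + γz cos²β tanφ'] / [γz sinβ cosβ].
γz = 19.9·1.8 = 35.82 kN/m²
Numerator = 3.4 + 35.82·cos²37.2°·tan30.4° = 3.4 + 35.82·0.6345·0.5867 = 16.733 kPa
Denominator = 35.82·sin37.2°·cos37.2° = 35.82·0.6046·0.7965 = 17.250 kPa
FS = 16.733 / 17.250 = 0.970

FS = 0.97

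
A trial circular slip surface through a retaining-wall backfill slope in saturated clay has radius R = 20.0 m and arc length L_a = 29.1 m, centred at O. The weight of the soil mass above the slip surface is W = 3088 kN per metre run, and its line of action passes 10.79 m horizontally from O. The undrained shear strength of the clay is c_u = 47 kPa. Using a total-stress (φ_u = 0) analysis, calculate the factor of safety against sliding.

Taking moments about the centre O, the resisting moment is provided by the undrained shear strength acting along the arc:
M_R = c_u·L_a·R = 47·29.10·20.0 = 27354.0 kN·m/m
M_D = W·d = 3088·10.79 = 33319.5 kN·m/m
FS = M_R / M_D = 27354.0 / 33319.5 = 0.821

FS = 0.82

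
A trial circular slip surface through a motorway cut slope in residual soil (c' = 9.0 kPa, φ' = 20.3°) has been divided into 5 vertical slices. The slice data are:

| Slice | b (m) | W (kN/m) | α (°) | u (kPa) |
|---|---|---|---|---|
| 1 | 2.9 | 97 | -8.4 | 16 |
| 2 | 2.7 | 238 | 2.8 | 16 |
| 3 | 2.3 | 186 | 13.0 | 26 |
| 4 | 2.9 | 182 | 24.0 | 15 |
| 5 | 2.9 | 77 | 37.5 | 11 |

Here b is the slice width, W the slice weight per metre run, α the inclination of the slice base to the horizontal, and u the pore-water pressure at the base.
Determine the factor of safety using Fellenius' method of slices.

Ordinary method of slices: FS = Σ[c'·Δl_i + (W_i cosα_i − u_i·Δl_i)·tanφ'] / Σ W_i sinα_i, with Δl_i = b_i / cosα_i.
Slice 1: Δl = 2.9/cos(-8.4°) = 2.931 m; N'_1 = 97·cos(-8.4°) − 16·2.931 = 49.1; c'Δl = 26.38; W sinα = -14.2
Slice 2: Δl = 2.7/cos2.8° = 2.703 m; N'_2 = 238·cos2.8° − 16·2.703 = 194.5; c'Δl = 24.33; W sinα = 11.6
Slice 3: Δl = 2.3/cos13.0° = 2.360 m; N'_3 = 186·cos13.0° − 26·2.360 = 119.9; c'Δl = 21.24; W sinα = 41.8
Slice 4: Δl = 2.9/cos24.0° = 3.174 m; N'_4 = 182·cos24.0° − 15·3.174 = 118.6; c'Δl = 28.57; W sinα = 74.0
Slice 5: Δl = 2.9/cos37.5° = 3.655 m; N'_5 = 77·cos37.5° − 11·3.655 = 20.9; c'Δl = 32.90; W sinα = 46.9
Σc'Δl = 133.4 kN/m; ΣN' = 502.9 kN/m; ΣW sinα = 160.2 kN/m
Resisting = 133.4 + 502.9·tan20.3° = 133.4 + 186.0 = 319.5 kN/m
FS = 319.5 / 160.2 = 1.994

FS = 1.99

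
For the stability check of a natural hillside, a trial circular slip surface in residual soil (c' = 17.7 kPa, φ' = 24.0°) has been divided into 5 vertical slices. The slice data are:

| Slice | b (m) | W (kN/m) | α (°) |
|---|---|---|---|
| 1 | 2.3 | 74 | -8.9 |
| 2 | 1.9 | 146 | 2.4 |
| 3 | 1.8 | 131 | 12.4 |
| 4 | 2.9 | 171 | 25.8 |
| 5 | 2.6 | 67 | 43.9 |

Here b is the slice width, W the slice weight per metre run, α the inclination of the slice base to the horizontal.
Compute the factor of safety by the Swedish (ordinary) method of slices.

FS = 3.29

Ordinary method of slices: FS = Σ[c'·Δl_i + (W_i cosα_i)·tanφ'] / Σ W_i sinα_i, with Δl_i = b_i / cosα_i.
Slice 1: Δl = 2.3/cos(-8.9°) = 2.328 m; N'_1 = 74·cos(-8.9°) = 73.1; c'Δl = 41.21; W sinα = -11.4
Slice 2: Δl = 1.9/cos2.4° = 1.902 m; N'_2 = 146·cos2.4° = 145.9; c'Δl = 33.66; W sinα = 6.1
Slice 3: Δl = 1.8/cos12.4° = 1.843 m; N'_3 = 131·cos12.4° = 127.9; c'Δl = 32.62; W sinα = 28.1
Slice 4: Δl = 2.9/cos25.8° = 3.221 m; N'_4 = 171·cos25.8° = 154.0; c'Δl = 57.01; W sinα = 74.4
Slice 5: Δl = 2.6/cos43.9° = 3.608 m; N'_5 = 67·cos43.9° = 48.3; c'Δl = 63.87; W sinα = 46.5
Σc'Δl = 228.4 kN/m; ΣN' = 549.2 kN/m; ΣW sinα = 143.7 kN/m
Resisting = 228.4 + 549.2·tan24.0° = 228.4 + 244.5 = 472.9 kN/m
FS = 472.9 / 143.7 = 3.291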